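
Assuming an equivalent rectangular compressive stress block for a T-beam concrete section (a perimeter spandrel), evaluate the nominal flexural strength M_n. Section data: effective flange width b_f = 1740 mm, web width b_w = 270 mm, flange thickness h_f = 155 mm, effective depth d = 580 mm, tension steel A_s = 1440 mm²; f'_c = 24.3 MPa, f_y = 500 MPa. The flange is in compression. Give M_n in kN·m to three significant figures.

Tension: T = A_s f_y = 1440 × 500 = 720000 N.
Try a within the flange: a = T/(0.85 f'_c b_f) = 720000/(0.85 × 24.3 × 1740) = 20.03 mm.
Since a = 20.03 ≤ h_f = 155 mm, the stress block lies entirely in the flange; analyse as a rectangular beam of width b_f.
M_n = T(d − a/2) = 720000 × (580 − 10.015) = 410.39 × 10⁶ N·mm.
M_n = 410.39 kN·m.

M_n ≈ 410 kN·m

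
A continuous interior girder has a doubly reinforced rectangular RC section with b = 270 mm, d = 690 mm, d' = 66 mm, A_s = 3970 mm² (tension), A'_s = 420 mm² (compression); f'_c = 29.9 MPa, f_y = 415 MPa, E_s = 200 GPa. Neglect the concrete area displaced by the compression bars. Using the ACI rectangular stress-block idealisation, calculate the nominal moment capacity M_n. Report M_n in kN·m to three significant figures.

Assume both tension and compression steel yield.
Net tension couple steel: A_s − A'_s = 3550 mm².
a = (A_s − A'_s) f_y / (0.85 f'_c b) = 1473250/(0.85 × 29.9 × 270) = 214.70 mm.
c = a/β₁ = 214.70/0.836 = 256.82 mm; ε'_s = 0.003(c − d')/c = 0.0022 ≥ f_y/E_s = 0.0021, so compression steel does yield.
M_n = (A_s − A'_s) f_y (d − a/2) + A'_s f_y (d − d') = [1473250 × (690 − 107.35) + 174300 × (690 − 66)] × 10⁻⁶ = 858.39 + 108.76 = 967.15 kN·m.

M_n ≈ 967 kN·m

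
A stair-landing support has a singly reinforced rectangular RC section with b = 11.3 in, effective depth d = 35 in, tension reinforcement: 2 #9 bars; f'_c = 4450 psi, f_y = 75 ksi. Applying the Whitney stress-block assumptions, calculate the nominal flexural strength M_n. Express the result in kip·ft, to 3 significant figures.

M_n ≈ 416 kip·ft

A_s = 2 × 1 = 2 in².
T = A_s f_y = 2 × 75 = 150 kips.
a = T/(0.85 f'_c b) = 150/(0.85 × 4.45 × 11.3) = 3.509 in.
M_n = T(d − a/2) = 150 × (35 − 1.7545) = 4986.8 kip·in = 4986.8/12 = 415.57 kip·ft.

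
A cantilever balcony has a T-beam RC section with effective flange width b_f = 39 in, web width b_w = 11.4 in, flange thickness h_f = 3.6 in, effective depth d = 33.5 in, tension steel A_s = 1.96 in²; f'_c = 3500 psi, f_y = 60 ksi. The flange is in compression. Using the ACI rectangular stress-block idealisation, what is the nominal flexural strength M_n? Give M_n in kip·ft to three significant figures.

Tension: T = A_s f_y = 1.96 × 60 = 117.6 kips.
Try a within the flange: a = T/(0.85 f'_c b_f) = 117.6/(0.85 × 3.5 × 39) = 1.014 in.
Since a = 1.014 ≤ h_f = 3.6 in, the stress block lies entirely in the flange; analyse as a rectangular beam of width b_f.
M_n = T(d − a/2) = 117.6 × (33.5 − 0.507) = 3880.0 kip·in.
M_n = 3880.0/12 = 323.33 kip·ft.

M_n ≈ 323 kip·ft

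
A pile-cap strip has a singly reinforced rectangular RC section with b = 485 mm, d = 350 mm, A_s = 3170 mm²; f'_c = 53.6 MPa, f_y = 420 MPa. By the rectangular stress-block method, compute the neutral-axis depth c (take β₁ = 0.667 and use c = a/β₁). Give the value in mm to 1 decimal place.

T = A_s f_y = 3170 × 420 = 1331400 N = 1331.4 kN.
Setting C = 0.85 f'_c a b equal to T: a = 1331400/(0.85 × 53.6 × 485) = 60.254 mm.
With β₁ = 0.667, c = a/β₁ = 60.254/0.667 = 90.3 mm.

c ≈ 90.3 mm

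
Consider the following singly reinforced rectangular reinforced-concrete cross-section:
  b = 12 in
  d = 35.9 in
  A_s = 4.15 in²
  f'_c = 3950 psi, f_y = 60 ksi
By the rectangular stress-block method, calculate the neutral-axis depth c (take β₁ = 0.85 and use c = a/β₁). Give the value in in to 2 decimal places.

T = A_s f_y = 4.15 × 60 = 249 kips.
a = T/(0.85 f'_c b) = 249/(0.85 × 3.95 × 12) = 6.1802 in.
With β₁ = 0.85, c = a/β₁ = 6.1802/0.85 = 7.27 in.

c ≈ 7.27 in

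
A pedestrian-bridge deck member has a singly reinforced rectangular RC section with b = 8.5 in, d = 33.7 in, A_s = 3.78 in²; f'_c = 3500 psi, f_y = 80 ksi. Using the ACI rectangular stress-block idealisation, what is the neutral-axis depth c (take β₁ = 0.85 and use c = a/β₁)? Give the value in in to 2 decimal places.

T = A_s f_y = 3.78 × 80 = 302.4 kips.
a = T/(0.85 f'_c b) = 302.4/(0.85 × 3.5 × 8.5) = 11.9585 in.
With β₁ = 0.85, c = a/β₁ = 11.9585/0.85 = 14.07 in.

c ≈ 14.07 in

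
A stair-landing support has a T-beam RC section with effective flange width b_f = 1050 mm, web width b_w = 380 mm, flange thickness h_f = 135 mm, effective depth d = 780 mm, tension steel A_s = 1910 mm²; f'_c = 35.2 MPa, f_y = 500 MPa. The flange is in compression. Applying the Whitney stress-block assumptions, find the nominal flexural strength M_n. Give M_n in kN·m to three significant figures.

Tension: T = A_s f_y = 1910 × 500 = 955000 N.
Try a within the flange: a = T/(0.85 f'_c b_f) = 955000/(0.85 × 35.2 × 1050) = 30.40 mm.
Since a = 30.40 ≤ h_f = 135 mm, the stress block lies entirely in the flange; analyse as a rectangular beam of width b_f.
M_n = T(d − a/2) = 955000 × (780 − 15.2) = 730.38 × 10⁶ N·mm.
M_n = 730.38 kN·m.

M_n ≈ 730 kN·m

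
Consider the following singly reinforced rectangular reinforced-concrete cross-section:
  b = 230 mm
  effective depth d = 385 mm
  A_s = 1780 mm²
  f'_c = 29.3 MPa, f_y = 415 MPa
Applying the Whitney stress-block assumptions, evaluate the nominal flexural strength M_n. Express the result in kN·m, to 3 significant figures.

M_n ≈ 237 kN·m

T = A_s f_y = 1780 × 415 = 738700 N = 738.7 kN.
From C = T: a = T/(0.85 f'_c b) = 738700/(0.85 × 29.3 × 230) = 128.96 mm.
M_n = T(d − a/2) = 738.7 kN × (385 − 64.48) mm = 236.77 kN·m.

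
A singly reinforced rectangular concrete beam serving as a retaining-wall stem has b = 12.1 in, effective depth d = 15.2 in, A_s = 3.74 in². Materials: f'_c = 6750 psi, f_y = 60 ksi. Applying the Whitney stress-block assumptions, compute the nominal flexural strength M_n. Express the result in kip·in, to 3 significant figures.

M_n ≈ 3050 kip·in

T = A_s f_y = 3.74 × 60 = 224.4 kips.
a = T/(0.85 f'_c b) = 224.4/(0.85 × 6.75 × 12.1) = 3.232 in.
M_n = T(d − a/2) = 224.4 × (15.2 − 1.616) = 3048.2 kip·in.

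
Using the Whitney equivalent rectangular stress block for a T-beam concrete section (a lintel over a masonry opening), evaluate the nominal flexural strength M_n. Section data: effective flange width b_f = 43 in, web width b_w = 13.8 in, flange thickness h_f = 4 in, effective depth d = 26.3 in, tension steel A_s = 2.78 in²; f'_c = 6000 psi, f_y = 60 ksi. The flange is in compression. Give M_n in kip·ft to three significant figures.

M_n ≈ 360 kip·ft

Tension: T = A_s f_y = 2.78 × 60 = 166.8 kips.
Try a within the flange: a = T/(0.85 f'_c b_f) = 166.8/(0.85 × 6 × 43) = 0.761 in.
Since a = 0.761 ≤ h_f = 4 in, the stress block lies entirely in the flange; analyse as a rectangular beam of width b_f.
M_n = T(d − a/2) = 166.8 × (26.3 − 0.3805) = 4323.4 kip·in.
M_n = 4323.4/12 = 360.28 kip·ft.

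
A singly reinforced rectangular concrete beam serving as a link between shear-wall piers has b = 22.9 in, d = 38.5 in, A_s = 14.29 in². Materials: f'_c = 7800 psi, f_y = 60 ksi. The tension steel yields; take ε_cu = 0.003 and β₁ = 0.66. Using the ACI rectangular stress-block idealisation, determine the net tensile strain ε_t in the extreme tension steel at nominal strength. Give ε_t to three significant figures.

ε_t ≈ 0.0105

a = A_s f_y/(0.85 f'_c b) = 5.647 in.
β₁ = 0.66, so c = a/β₁ = 5.647/0.66 = 8.556 in.
From the linear strain diagram with ε_cu = 0.003: ε_t = 0.003 (d − c)/c = 0.003 × (38.5 − 8.556)/8.556 = 0.0105.
Since ε_t ≥ 0.005, the section is tension-controlled.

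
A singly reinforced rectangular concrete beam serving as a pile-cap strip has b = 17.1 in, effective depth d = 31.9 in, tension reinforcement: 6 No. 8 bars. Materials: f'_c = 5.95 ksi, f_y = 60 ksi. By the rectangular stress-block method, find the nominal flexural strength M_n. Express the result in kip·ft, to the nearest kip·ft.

M_n ≈ 717 kip·ft

A_s = 6 × 0.79 = 4.74 in².
T = A_s f_y = 4.74 × 60 = 284.4 kips.
a = T/(0.85 f'_c b) = 284.4/(0.85 × 5.95 × 17.1) = 3.288 in.
M_n = T(d − a/2) = 284.4 × (31.9 − 1.644) = 8604.8 kip·in = 8604.8/12 = 717.07 kip·ft.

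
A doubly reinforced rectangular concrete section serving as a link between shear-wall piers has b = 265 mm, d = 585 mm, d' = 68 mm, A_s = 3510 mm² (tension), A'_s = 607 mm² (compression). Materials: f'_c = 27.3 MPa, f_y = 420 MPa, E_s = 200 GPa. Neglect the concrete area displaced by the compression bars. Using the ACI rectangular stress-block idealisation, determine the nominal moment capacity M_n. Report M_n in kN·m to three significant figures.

Assume both tension and compression steel yield.
Net tension couple steel: A_s − A'_s = 2903 mm².
a = (A_s − A'_s) f_y / (0.85 f'_c b) = 1219260/(0.85 × 27.3 × 265) = 198.28 mm.
c = a/β₁ = 198.28/0.85 = 233.27 mm; ε'_s = 0.003(c − d')/c = 0.0021 ≥ f_y/E_s = 0.0021, so compression steel does yield.
M_n = (A_s − A'_s) f_y (d − a/2) + A'_s f_y (d − d') = [1219260 × (585 − 99.14) + 254940 × (585 − 68)] × 10⁻⁶ = 592.39 + 131.80 = 724.19 kN·m.

M_n ≈ 724 kN·m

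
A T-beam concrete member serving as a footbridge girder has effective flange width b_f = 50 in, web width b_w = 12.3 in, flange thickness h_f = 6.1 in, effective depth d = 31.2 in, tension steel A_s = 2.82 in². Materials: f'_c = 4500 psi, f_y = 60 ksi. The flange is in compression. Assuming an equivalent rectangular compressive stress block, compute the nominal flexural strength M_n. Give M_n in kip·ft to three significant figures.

Tension: T = A_s f_y = 2.82 × 60 = 169.2 kips.
Try a within the flange: a = T/(0.85 f'_c b_f) = 169.2/(0.85 × 4.5 × 50) = 0.885 in.
Since a = 0.885 ≤ h_f = 6.1 in, the stress block lies entirely in the flange; analyse as a rectangular beam of width b_f.
M_n = T(d − a/2) = 169.2 × (31.2 − 0.4425) = 5204.2 kip·in.
M_n = 5204.2/12 = 433.68 kip·ft.

M_n ≈ 434 kip·ft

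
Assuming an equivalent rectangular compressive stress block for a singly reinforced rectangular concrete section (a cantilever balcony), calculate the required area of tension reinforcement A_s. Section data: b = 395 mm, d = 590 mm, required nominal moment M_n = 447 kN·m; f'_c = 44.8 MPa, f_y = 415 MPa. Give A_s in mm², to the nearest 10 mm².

With M_n = 0.85 f'_c a b (d − a/2), solve the quadratic for a:
a = d − √(d² − 2M_n/(0.85 f'_c b)) = 590 − √(590² − 2 × 447×10⁶/(0.85 × 44.8 × 395)) = 52.72 mm.
A_s = 0.85 f'_c a b / f_y = 0.85 × 44.8 × 52.72 × 395 / 415 = 1910.8 mm².

A_s ≈ 1910 mm²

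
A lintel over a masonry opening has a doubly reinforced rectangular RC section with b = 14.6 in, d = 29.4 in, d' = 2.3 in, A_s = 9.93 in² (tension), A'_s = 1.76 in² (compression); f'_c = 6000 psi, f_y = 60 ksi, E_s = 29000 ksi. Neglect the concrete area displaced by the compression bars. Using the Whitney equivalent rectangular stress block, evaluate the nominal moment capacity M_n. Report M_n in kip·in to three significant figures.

M_n ≈ 15700 kip·in

Assume both steels yield.
a = (A_s − A'_s) f_y/(0.85 f'_c b) = (9.93 − 1.76) × 60/(0.85 × 6 × 14.6) = 6.583 in.
c = a/β₁ = 6.583/0.75 = 8.777 in; ε'_s = 0.003(c − d')/c = 0.0022 ≥ ε_y = 0.0021, so the compression steel yields.
M_n = (A_s − A'_s) f_y (d − a/2) + A'_s f_y (d − d') = 490.2 × (29.4 − 3.2915) + 105.6 × (29.4 − 2.3) = 12798.4 + 2861.8 = 15660.2 kip·in.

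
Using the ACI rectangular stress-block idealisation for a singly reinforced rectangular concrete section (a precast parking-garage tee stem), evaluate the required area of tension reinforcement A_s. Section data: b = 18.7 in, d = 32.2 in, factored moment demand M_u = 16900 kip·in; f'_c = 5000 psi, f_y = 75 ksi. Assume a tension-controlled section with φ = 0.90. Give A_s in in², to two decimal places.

A_s ≈ 8.95 in²

M_n = M_u/φ = 16900/0.90 = 18777.8 kip·in.
From M_n = 0.85 f'_c a b (d − a/2):
a = d − √(d² − 2M_n/(0.85 f'_c b)) = 32.2 − √(32.2² − 2 × 18777.8/(0.85 × 5 × 18.7)) = 8.445 in.
A_s = 0.85 f'_c a b / f_y = 0.85 × 5 × 8.445 × 18.7 / 75 = 8.949 in².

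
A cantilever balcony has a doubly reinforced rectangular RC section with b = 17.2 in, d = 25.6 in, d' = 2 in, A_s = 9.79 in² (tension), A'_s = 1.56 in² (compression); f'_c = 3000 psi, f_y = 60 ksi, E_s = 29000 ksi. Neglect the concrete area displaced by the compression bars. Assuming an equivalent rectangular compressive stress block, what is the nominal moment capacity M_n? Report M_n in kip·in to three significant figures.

M_n ≈ 12100 kip·in

Assume both steels yield.
a = (A_s − A'_s) f_y/(0.85 f'_c b) = (9.79 − 1.56) × 60/(0.85 × 3 × 17.2) = 11.259 in.
c = a/β₁ = 11.259/0.85 = 13.246 in; ε'_s = 0.003(c − d')/c = 0.0025 ≥ ε_y = 0.0021, so the compression steel yields.
M_n = (A_s − A'_s) f_y (d − a/2) + A'_s f_y (d − d') = 493.8 × (25.6 − 5.6295) + 93.6 × (25.6 − 2) = 9861.4 + 2209.0 = 12070.4 kip·in.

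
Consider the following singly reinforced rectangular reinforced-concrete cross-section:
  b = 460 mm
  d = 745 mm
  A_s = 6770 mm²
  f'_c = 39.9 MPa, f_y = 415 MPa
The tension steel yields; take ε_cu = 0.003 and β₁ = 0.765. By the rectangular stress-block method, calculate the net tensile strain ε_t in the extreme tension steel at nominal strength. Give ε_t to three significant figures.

a = A_s f_y/(0.85 f'_c b) = 180.09 mm.
β₁ = 0.765, so c = a/β₁ = 180.09/0.765 = 235.41 mm.
From the linear strain diagram with ε_cu = 0.003: ε_t = 0.003 (d − c)/c = 0.003 × (745 − 235.41)/235.41 = 0.00649.
Since ε_t ≥ 0.005, the section is tension-controlled.

ε_t ≈ 0.00649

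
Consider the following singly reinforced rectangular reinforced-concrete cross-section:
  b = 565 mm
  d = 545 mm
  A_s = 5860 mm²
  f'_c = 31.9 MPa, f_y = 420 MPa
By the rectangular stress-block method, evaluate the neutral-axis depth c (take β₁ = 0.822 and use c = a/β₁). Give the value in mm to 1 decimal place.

c ≈ 195.4 mm

T = A_s f_y = 5860 × 420 = 2461200 N = 2461.2 kN.
Setting C = 0.85 f'_c a b equal to T: a = 2461200/(0.85 × 31.9 × 565) = 160.653 mm.
With β₁ = 0.822, c = a/β₁ = 160.653/0.822 = 195.4 mm.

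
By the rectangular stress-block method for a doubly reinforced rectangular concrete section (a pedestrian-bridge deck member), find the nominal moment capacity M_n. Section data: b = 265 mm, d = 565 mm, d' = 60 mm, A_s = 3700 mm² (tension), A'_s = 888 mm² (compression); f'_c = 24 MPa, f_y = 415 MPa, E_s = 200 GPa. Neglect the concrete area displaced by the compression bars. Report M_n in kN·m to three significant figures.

Assume both tension and compression steel yield.
Net tension couple steel: A_s − A'_s = 2812 mm².
a = (A_s − A'_s) f_y / (0.85 f'_c b) = 1166980/(0.85 × 24 × 265) = 215.87 mm.
c = a/β₁ = 215.87/0.85 = 253.96 mm; ε'_s = 0.003(c − d')/c = 0.0023 ≥ f_y/E_s = 0.0021, so compression steel does yield.
M_n = (A_s − A'_s) f_y (d − a/2) + A'_s f_y (d − d') = [1166980 × (565 − 107.935) + 368520 × (565 − 60)] × 10⁻⁶ = 533.39 + 186.10 = 719.49 kN·m.

M_n ≈ 719 kN·m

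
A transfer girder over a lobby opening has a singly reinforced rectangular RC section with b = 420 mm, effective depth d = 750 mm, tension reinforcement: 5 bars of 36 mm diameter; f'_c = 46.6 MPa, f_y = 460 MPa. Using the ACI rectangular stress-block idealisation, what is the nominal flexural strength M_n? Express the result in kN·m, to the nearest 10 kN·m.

A_s = 5 × 1018 = 5090 mm².
T = A_s f_y = 5090 × 460 = 2341400 N = 2341.4 kN.
From C = T: a = T/(0.85 f'_c b) = 2341400/(0.85 × 46.6 × 420) = 140.74 mm.
M_n = T(d − a/2) = 2341.4 kN × (750 − 70.37) mm = 1591.29 kN·m.

M_n ≈ 1590 kN·m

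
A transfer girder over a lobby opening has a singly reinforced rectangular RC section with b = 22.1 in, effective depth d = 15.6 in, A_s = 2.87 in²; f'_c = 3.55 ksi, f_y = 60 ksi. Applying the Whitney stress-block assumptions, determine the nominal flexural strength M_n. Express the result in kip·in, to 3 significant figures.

T = A_s f_y = 2.87 × 60 = 172.2 kips.
a = T/(0.85 f'_c b) = 172.2/(0.85 × 3.55 × 22.1) = 2.582 in.
M_n = T(d − a/2) = 172.2 × (15.6 − 1.291) = 2464.0 kip·in.

M_n ≈ 2460 kip·in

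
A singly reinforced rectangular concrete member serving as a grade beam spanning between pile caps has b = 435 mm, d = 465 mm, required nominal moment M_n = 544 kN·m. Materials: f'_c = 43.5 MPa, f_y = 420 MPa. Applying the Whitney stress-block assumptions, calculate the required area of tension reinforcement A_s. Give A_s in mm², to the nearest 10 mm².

A_s ≈ 3050 mm²

With M_n = 0.85 f'_c a b (d − a/2), solve the quadratic for a:
a = d − √(d² − 2M_n/(0.85 f'_c b)) = 465 − √(465² − 2 × 544×10⁶/(0.85 × 43.5 × 435)) = 79.54 mm.
A_s = 0.85 f'_c a b / f_y = 0.85 × 43.5 × 79.54 × 435 / 420 = 3046.0 mm².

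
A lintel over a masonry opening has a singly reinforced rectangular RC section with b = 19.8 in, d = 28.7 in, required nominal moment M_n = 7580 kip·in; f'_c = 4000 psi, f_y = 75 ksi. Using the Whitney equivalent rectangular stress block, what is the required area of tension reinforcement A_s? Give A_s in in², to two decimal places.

From M_n = 0.85 f'_c a b (d − a/2):
a = d − √(d² − 2M_n/(0.85 f'_c b)) = 28.7 − √(28.7² − 2 × 7580/(0.85 × 4 × 19.8)) = 4.236 in.
A_s = 0.85 f'_c a b / f_y = 0.85 × 4 × 4.236 × 19.8 / 75 = 3.802 in².

A_s ≈ 3.80 in²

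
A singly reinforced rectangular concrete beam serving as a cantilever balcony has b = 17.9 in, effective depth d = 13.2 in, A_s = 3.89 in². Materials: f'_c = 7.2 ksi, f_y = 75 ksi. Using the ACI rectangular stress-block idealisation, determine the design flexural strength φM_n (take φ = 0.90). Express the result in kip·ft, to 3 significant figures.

φM_n ≈ 260 kip·ft

T = A_s f_y = 3.89 × 75 = 291.75 kips.
a = T/(0.85 f'_c b) = 291.75/(0.85 × 7.2 × 17.9) = 2.663 in.
M_n = T(d − a/2) = 291.75 × (13.2 − 1.3315) = 3462.6 kip·in = 3462.6/12 = 288.55 kip·ft.
φM_n = 0.90 × 288.55 = 259.70 kip·ft.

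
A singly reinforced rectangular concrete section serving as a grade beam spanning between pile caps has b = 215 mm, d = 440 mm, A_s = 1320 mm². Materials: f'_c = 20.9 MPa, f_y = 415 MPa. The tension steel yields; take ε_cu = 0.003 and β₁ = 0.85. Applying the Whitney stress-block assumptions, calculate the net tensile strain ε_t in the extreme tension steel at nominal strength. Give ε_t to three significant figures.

a = A_s f_y/(0.85 f'_c b) = 143.42 mm.
β₁ = 0.85, so c = a/β₁ = 143.42/0.85 = 168.73 mm.
From the linear strain diagram with ε_cu = 0.003: ε_t = 0.003 (d − c)/c = 0.003 × (440 − 168.73)/168.73 = 0.00482.
ε_t is between 0.004 and 0.005 — transition zone.

ε_t ≈ 0.00482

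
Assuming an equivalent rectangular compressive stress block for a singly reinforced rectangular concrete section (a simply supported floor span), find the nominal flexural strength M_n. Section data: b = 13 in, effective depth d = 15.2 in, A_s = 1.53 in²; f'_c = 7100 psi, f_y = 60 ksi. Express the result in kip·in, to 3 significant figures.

T = A_s f_y = 1.53 × 60 = 91.8 kips.
a = T/(0.85 f'_c b) = 91.8/(0.85 × 7.1 × 13) = 1.170 in.
M_n = T(d − a/2) = 91.8 × (15.2 − 0.585) = 1341.7 kip·in.

M_n ≈ 1340 kip·in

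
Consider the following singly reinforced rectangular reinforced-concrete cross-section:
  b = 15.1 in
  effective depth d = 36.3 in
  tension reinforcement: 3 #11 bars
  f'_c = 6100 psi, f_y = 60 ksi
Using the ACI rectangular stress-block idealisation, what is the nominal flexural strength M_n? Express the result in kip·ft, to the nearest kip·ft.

M_n ≈ 807 kip·ft

A_s = 3 × 1.56 = 4.68 in².
T = A_s f_y = 4.68 × 60 = 280.8 kips.
a = T/(0.85 f'_c b) = 280.8/(0.85 × 6.1 × 15.1) = 3.587 in.
M_n = T(d − a/2) = 280.8 × (36.3 − 1.7935) = 9689.4 kip·in = 9689.4/12 = 807.45 kip·ft.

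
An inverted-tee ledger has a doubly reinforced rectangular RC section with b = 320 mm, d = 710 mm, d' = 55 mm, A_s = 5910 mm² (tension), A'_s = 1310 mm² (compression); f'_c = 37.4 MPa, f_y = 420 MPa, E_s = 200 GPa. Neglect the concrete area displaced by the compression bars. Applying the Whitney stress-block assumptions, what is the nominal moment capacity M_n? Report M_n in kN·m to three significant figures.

M_n ≈ 1550 kN·m

Assume both tension and compression steel yield.
Net tension couple steel: A_s − A'_s = 4600 mm².
a = (A_s − A'_s) f_y / (0.85 f'_c b) = 1932000/(0.85 × 37.4 × 320) = 189.92 mm.
c = a/β₁ = 189.92/0.783 = 242.55 mm; ε'_s = 0.003(c − d')/c = 0.0023 ≥ f_y/E_s = 0.0021, so compression steel does yield.
M_n = (A_s − A'_s) f_y (d − a/2) + A'_s f_y (d − d') = [1932000 × (710 − 94.96) + 550200 × (710 − 55)] × 10⁻⁶ = 1188.26 + 360.38 = 1548.64 kN·m.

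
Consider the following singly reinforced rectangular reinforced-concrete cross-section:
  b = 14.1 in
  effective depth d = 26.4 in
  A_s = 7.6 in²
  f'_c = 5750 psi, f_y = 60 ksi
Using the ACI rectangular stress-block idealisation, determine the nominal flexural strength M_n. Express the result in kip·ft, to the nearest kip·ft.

M_n ≈ 877 kip·ft

T = A_s f_y = 7.6 × 60 = 456 kips.
a = T/(0.85 f'_c b) = 456/(0.85 × 5.75 × 14.1) = 6.617 in.
M_n = T(d − a/2) = 456 × (26.4 − 3.3085) = 10529.7 kip·in = 10529.7/12 = 877.48 kip·ft.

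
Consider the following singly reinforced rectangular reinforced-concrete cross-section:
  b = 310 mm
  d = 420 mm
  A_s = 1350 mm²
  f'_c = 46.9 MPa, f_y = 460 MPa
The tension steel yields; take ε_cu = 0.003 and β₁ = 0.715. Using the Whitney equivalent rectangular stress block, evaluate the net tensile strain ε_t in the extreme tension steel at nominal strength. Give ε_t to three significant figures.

a = A_s f_y/(0.85 f'_c b) = 50.25 mm.
β₁ = 0.715, so c = a/β₁ = 50.25/0.715 = 70.28 mm.
From the linear strain diagram with ε_cu = 0.003: ε_t = 0.003 (d − c)/c = 0.003 × (420 − 70.28)/70.28 = 0.0149.
Since ε_t ≥ 0.005, the section is tension-controlled.

ε_t ≈ 0.0149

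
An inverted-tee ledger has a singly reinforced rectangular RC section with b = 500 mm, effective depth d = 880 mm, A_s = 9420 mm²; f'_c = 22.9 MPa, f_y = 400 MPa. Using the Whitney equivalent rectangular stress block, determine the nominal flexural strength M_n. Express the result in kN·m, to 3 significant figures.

M_n ≈ 2590 kN·m

T = A_s f_y = 9420 × 400 = 3768000 N = 3768 kN.
From C = T: a = T/(0.85 f'_c b) = 3768000/(0.85 × 22.9 × 500) = 387.16 mm.
M_n = T(d − a/2) = 3768 kN × (880 − 193.58) mm = 2586.43 kN·m.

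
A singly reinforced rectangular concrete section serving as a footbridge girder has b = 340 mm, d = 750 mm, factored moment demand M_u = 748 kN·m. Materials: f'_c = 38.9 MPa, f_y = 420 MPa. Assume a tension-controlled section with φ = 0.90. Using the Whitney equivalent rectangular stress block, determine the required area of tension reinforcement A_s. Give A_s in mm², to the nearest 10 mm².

A_s ≈ 2840 mm²

M_n = M_u/φ = 748/0.90 = 831.111 kN·m.
With M_n = 0.85 f'_c a b (d − a/2), solve the quadratic for a:
a = d − √(d² − 2M_n/(0.85 f'_c b)) = 750 − √(750² − 2 × 831.111×10⁶/(0.85 × 38.9 × 340)) = 106.07 mm.
A_s = 0.85 f'_c a b / f_y = 0.85 × 38.9 × 106.07 × 340 / 420 = 2839.2 mm².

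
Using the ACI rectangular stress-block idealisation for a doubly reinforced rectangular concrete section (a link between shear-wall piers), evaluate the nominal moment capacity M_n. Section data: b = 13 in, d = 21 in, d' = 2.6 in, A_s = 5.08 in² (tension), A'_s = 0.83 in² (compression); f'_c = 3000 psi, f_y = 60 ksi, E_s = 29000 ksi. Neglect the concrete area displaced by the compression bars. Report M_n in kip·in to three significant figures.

M_n ≈ 5290 kip·in

Assume both steels yield.
a = (A_s − A'_s) f_y/(0.85 f'_c b) = (5.08 − 0.83) × 60/(0.85 × 3 × 13) = 7.692 in.
c = a/β₁ = 7.692/0.85 = 9.049 in; ε'_s = 0.003(c − d')/c = 0.0021 ≥ ε_y = 0.0021, so the compression steel yields.
M_n = (A_s − A'_s) f_y (d − a/2) + A'_s f_y (d − d') = 255 × (21 − 3.846) + 49.8 × (21 − 2.6) = 4374.3 + 916.3 = 5290.6 kip·in.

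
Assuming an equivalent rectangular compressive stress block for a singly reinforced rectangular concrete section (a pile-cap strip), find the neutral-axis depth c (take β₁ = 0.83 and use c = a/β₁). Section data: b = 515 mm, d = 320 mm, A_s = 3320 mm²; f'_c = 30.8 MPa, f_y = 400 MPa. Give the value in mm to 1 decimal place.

T = A_s f_y = 3320 × 400 = 1328000 N = 1328 kN.
Setting C = 0.85 f'_c a b equal to T: a = 1328000/(0.85 × 30.8 × 515) = 98.497 mm.
With β₁ = 0.83, c = a/β₁ = 98.497/0.83 = 118.7 mm.

c ≈ 118.7 mm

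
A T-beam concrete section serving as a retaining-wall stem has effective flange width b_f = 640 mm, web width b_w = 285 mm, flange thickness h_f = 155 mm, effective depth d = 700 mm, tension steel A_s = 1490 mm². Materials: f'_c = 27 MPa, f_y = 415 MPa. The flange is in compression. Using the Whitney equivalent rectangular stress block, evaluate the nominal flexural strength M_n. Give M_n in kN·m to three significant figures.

Tension: T = A_s f_y = 1490 × 415 = 618350 N.
Try a within the flange: a = T/(0.85 f'_c b_f) = 618350/(0.85 × 27 × 640) = 42.10 mm.
Since a = 42.10 ≤ h_f = 155 mm, the stress block lies entirely in the flange; analyse as a rectangular beam of width b_f.
M_n = T(d − a/2) = 618350 × (700 − 21.05) = 419.83 × 10⁶ N·mm.
M_n = 419.83 kN·m.

M_n ≈ 420 kN·m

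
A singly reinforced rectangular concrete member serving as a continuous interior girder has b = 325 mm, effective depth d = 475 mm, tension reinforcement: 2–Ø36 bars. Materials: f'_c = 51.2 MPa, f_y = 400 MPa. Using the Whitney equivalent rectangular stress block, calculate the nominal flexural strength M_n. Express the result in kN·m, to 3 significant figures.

A_s = 2 × 1018 = 2036 mm².
T = A_s f_y = 2036 × 400 = 814400 N = 814.4 kN.
From C = T: a = T/(0.85 f'_c b) = 814400/(0.85 × 51.2 × 325) = 57.58 mm.
M_n = T(d − a/2) = 814.4 kN × (475 − 28.79) mm = 363.39 kN·m.

M_n ≈ 363 kN·m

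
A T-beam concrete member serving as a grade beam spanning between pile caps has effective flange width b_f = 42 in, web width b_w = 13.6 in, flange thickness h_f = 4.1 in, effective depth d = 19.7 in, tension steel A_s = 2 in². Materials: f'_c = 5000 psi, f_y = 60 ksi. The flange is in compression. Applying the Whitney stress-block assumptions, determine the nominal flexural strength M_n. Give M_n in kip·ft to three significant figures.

M_n ≈ 194 kip·ft

Tension: T = A_s f_y = 2 × 60 = 120 kips.
Try a within the flange: a = T/(0.85 f'_c b_f) = 120/(0.85 × 5 × 42) = 0.672 in.
Since a = 0.672 ≤ h_f = 4.1 in, the stress block lies entirely in the flange; analyse as a rectangular beam of width b_f.
M_n = T(d − a/2) = 120 × (19.7 − 0.336) = 2323.7 kip·in.
M_n = 2323.7/12 = 193.64 kip·ft.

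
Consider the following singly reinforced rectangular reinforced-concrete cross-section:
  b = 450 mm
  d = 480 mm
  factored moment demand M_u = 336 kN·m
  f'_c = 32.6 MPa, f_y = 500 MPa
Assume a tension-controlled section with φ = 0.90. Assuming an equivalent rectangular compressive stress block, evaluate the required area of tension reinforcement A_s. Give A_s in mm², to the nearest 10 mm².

A_s ≈ 1670 mm²

M_n = M_u/φ = 336/0.90 = 373.333 kN·m.
With M_n = 0.85 f'_c a b (d − a/2), solve the quadratic for a:
a = d − √(d² − 2M_n/(0.85 f'_c b)) = 480 − √(480² − 2 × 373.333×10⁶/(0.85 × 32.6 × 450)) = 67.06 mm.
A_s = 0.85 f'_c a b / f_y = 0.85 × 32.6 × 67.06 × 450 / 500 = 1672.4 mm².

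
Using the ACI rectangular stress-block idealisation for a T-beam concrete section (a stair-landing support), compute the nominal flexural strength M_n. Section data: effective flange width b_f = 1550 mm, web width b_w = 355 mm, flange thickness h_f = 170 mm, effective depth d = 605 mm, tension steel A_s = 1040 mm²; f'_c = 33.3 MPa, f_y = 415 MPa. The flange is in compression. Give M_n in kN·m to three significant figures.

M_n ≈ 259 kN·m

Tension: T = A_s f_y = 1040 × 415 = 431600 N.
Try a within the flange: a = T/(0.85 f'_c b_f) = 431600/(0.85 × 33.3 × 1550) = 9.84 mm.
Since a = 9.84 ≤ h_f = 170 mm, the stress block lies entirely in the flange; analyse as a rectangular beam of width b_f.
M_n = T(d − a/2) = 431600 × (605 − 4.92) = 258.99 × 10⁶ N·mm.
M_n = 258.99 kN·m.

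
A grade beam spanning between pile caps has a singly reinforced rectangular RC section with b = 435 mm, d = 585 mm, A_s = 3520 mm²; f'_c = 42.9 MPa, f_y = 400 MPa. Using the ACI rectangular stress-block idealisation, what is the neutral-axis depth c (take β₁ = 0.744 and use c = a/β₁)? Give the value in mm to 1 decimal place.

c ≈ 119.3 mm

T = A_s f_y = 3520 × 400 = 1408000 N = 1408 kN.
Setting C = 0.85 f'_c a b equal to T: a = 1408000/(0.85 × 42.9 × 435) = 88.764 mm.
With β₁ = 0.744, c = a/β₁ = 88.764/0.744 = 119.3 mm.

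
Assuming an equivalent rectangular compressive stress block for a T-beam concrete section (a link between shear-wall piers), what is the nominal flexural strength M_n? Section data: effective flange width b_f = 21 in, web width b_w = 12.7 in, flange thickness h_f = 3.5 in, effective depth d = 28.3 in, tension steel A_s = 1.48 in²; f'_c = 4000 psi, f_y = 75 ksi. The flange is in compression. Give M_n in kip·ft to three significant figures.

Tension: T = A_s f_y = 1.48 × 75 = 111 kips.
Try a within the flange: a = T/(0.85 f'_c b_f) = 111/(0.85 × 4 × 21) = 1.555 in.
Since a = 1.555 ≤ h_f = 3.5 in, the stress block lies entirely in the flange; analyse as a rectangular beam of width b_f.
M_n = T(d − a/2) = 111 × (28.3 − 0.7775) = 3055.0 kip·in.
M_n = 3055.0/12 = 254.58 kip·ft.

M_n ≈ 255 kip·ft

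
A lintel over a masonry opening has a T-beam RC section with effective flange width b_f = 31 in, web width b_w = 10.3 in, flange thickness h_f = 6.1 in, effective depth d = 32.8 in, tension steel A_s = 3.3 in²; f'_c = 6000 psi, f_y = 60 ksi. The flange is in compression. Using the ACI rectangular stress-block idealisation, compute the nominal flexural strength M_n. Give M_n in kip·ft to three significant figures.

M_n ≈ 531 kip·ft

Tension: T = A_s f_y = 3.3 × 60 = 198 kips.
Try a within the flange: a = T/(0.85 f'_c b_f) = 198/(0.85 × 6 × 31) = 1.252 in.
Since a = 1.252 ≤ h_f = 6.1 in, the stress block lies entirely in the flange; analyse as a rectangular beam of width b_f.
M_n = T(d − a/2) = 198 × (32.8 − 0.626) = 6370.5 kip·in.
M_n = 6370.5/12 = 530.88 kip·ft.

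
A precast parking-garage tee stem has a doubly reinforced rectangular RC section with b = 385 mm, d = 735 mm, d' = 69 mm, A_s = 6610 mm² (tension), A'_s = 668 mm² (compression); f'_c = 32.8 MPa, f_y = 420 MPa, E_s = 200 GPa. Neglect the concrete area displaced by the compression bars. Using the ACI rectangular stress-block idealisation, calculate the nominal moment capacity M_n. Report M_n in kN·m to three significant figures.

M_n ≈ 1730 kN·m

Assume both tension and compression steel yield.
Net tension couple steel: A_s − A'_s = 5942 mm².
a = (A_s − A'_s) f_y / (0.85 f'_c b) = 2495640/(0.85 × 32.8 × 385) = 232.50 mm.
c = a/β₁ = 232.50/0.816 = 284.93 mm; ε'_s = 0.003(c − d')/c = 0.0023 ≥ f_y/E_s = 0.0021, so compression steel does yield.
M_n = (A_s − A'_s) f_y (d − a/2) + A'_s f_y (d − d') = [2495640 × (735 − 116.25) + 280560 × (735 − 69)] × 10⁻⁶ = 1544.18 + 186.85 = 1731.03 kN·m.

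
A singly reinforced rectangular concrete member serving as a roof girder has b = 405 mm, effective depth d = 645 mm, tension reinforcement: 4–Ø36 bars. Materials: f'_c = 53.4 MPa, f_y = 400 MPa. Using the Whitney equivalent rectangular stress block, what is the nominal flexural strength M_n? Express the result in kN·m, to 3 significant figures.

A_s = 4 × 1018 = 4072 mm².
T = A_s f_y = 4072 × 400 = 1628800 N = 1628.8 kN.
From C = T: a = T/(0.85 f'_c b) = 1628800/(0.85 × 53.4 × 405) = 88.60 mm.
M_n = T(d − a/2) = 1628.8 kN × (645 − 44.3) mm = 978.42 kN·m.

M_n ≈ 978 kN·m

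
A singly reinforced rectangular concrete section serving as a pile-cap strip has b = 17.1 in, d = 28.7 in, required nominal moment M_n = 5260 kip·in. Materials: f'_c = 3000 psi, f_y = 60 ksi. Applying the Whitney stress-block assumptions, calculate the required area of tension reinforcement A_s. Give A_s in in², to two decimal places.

From M_n = 0.85 f'_c a b (d − a/2):
a = d − √(d² − 2M_n/(0.85 f'_c b)) = 28.7 − √(28.7² − 2 × 5260/(0.85 × 3 × 17.1)) = 4.566 in.
A_s = 0.85 f'_c a b / f_y = 0.85 × 3 × 4.566 × 17.1 / 60 = 3.318 in².

A_s ≈ 3.32 in²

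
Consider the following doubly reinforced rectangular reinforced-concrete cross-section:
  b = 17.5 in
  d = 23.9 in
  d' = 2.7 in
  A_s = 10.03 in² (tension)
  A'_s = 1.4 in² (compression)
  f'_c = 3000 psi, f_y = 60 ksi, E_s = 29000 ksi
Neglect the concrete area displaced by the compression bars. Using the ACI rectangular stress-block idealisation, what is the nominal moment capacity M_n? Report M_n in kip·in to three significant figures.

Assume both steels yield.
a = (A_s − A'_s) f_y/(0.85 f'_c b) = (10.03 − 1.4) × 60/(0.85 × 3 × 17.5) = 11.603 in.
c = a/β₁ = 11.603/0.85 = 13.651 in; ε'_s = 0.003(c − d')/c = 0.0024 ≥ ε_y = 0.0021, so the compression steel yields.
M_n = (A_s − A'_s) f_y (d − a/2) + A'_s f_y (d − d') = 517.8 × (23.9 − 5.8015) + 84 × (23.9 − 2.7) = 9371.4 + 1780.8 = 11152.2 kip·in.

M_n ≈ 11200 kip·in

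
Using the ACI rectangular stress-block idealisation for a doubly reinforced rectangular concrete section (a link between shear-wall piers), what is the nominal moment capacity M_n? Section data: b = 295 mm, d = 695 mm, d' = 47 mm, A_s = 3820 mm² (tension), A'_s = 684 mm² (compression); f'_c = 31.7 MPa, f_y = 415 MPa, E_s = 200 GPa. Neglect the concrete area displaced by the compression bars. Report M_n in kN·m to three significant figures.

M_n ≈ 982 kN·m

Assume both tension and compression steel yield.
Net tension couple steel: A_s − A'_s = 3136 mm².
a = (A_s − A'_s) f_y / (0.85 f'_c b) = 1301440/(0.85 × 31.7 × 295) = 163.73 mm.
c = a/β₁ = 163.73/0.824 = 198.70 mm; ε'_s = 0.003(c − d')/c = 0.0023 ≥ f_y/E_s = 0.0021, so compression steel does yield.
M_n = (A_s − A'_s) f_y (d − a/2) + A'_s f_y (d − d') = [1301440 × (695 − 81.865) + 283860 × (695 − 47)] × 10⁻⁶ = 797.96 + 183.94 = 981.90 kN·m.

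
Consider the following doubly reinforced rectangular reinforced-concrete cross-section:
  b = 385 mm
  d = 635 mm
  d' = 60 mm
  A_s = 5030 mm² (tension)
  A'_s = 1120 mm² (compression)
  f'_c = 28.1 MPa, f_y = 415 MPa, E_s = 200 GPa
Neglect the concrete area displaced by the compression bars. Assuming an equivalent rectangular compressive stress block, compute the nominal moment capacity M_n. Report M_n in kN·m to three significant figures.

Assume both tension and compression steel yield.
Net tension couple steel: A_s − A'_s = 3910 mm².
a = (A_s − A'_s) f_y / (0.85 f'_c b) = 1622650/(0.85 × 28.1 × 385) = 176.46 mm.
c = a/β₁ = 176.46/0.849 = 207.84 mm; ε'_s = 0.003(c − d')/c = 0.0021 ≥ f_y/E_s = 0.0021, so compression steel does yield.
M_n = (A_s − A'_s) f_y (d − a/2) + A'_s f_y (d − d') = [1622650 × (635 − 88.23) + 464800 × (635 − 60)] × 10⁻⁶ = 887.22 + 267.26 = 1154.48 kN·m.

M_n ≈ 1150 kN·m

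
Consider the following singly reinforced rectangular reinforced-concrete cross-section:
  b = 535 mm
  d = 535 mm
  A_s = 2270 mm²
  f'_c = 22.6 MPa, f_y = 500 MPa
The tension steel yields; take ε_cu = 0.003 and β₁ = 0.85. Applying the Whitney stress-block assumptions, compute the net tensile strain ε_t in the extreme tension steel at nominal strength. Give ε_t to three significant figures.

ε_t ≈ 0.00935

a = A_s f_y/(0.85 f'_c b) = 110.44 mm.
β₁ = 0.85, so c = a/β₁ = 110.44/0.85 = 129.93 mm.
From the linear strain diagram with ε_cu = 0.003: ε_t = 0.003 (d − c)/c = 0.003 × (535 − 129.93)/129.93 = 0.00935.
Since ε_t ≥ 0.005, the section is tension-controlled.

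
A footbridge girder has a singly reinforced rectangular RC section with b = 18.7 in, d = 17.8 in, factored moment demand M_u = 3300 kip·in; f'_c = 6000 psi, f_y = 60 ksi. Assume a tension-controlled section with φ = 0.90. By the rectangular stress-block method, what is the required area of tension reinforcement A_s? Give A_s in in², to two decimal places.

M_n = M_u/φ = 3300/0.90 = 3666.67 kip·in.
From M_n = 0.85 f'_c a b (d − a/2):
a = d − √(d² − 2M_n/(0.85 f'_c b)) = 17.8 − √(17.8² − 2 × 3666.67/(0.85 × 6 × 18.7)) = 2.310 in.
A_s = 0.85 f'_c a b / f_y = 0.85 × 6 × 2.310 × 18.7 / 60 = 3.672 in².

A_s ≈ 3.67 in²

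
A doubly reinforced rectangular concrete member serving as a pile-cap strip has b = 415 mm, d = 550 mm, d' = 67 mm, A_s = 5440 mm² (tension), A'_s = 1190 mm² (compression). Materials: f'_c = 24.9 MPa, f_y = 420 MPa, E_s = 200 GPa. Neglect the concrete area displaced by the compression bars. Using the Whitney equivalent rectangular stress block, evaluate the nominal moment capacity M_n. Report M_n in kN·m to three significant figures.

M_n ≈ 1040 kN·m

Assume both tension and compression steel yield.
Net tension couple steel: A_s − A'_s = 4250 mm².
a = (A_s − A'_s) f_y / (0.85 f'_c b) = 1785000/(0.85 × 24.9 × 415) = 203.22 mm.
c = a/β₁ = 203.22/0.85 = 239.08 mm; ε'_s = 0.003(c − d')/c = 0.0022 ≥ f_y/E_s = 0.0021, so compression steel does yield.
M_n = (A_s − A'_s) f_y (d − a/2) + A'_s f_y (d − d') = [1785000 × (550 − 101.61) + 499800 × (550 − 67)] × 10⁻⁶ = 800.38 + 241.40 = 1041.78 kN·m.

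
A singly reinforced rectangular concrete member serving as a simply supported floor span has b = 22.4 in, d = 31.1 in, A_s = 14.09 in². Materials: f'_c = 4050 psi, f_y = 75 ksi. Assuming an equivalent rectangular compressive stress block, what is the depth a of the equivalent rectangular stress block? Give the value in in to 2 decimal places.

a ≈ 13.70 in

T = A_s f_y = 14.09 × 75 = 1056.75 kips.
a = T/(0.85 f'_c b) = 1056.75/(0.85 × 4.05 × 22.4) = 13.70 in.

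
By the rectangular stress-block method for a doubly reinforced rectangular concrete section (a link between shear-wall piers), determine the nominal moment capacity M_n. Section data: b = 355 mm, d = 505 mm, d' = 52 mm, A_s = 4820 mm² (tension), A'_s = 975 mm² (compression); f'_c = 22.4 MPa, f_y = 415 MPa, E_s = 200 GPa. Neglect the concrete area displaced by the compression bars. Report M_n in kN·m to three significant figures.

Assume both tension and compression steel yield.
Net tension couple steel: A_s − A'_s = 3845 mm².
a = (A_s − A'_s) f_y / (0.85 f'_c b) = 1595675/(0.85 × 22.4 × 355) = 236.07 mm.
c = a/β₁ = 236.07/0.85 = 277.73 mm; ε'_s = 0.003(c − d')/c = 0.0024 ≥ f_y/E_s = 0.0021, so compression steel does yield.
M_n = (A_s − A'_s) f_y (d − a/2) + A'_s f_y (d − d') = [1595675 × (505 − 118.035) + 404625 × (505 − 52)] × 10⁻⁶ = 617.47 + 183.30 = 800.77 kN·m.

M_n ≈ 801 kN·m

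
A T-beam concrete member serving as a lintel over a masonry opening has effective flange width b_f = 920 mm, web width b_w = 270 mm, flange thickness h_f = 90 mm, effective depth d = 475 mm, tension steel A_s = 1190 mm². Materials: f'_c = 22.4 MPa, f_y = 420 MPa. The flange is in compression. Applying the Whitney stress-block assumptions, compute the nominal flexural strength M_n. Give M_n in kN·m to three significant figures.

Tension: T = A_s f_y = 1190 × 420 = 499800 N.
Try a within the flange: a = T/(0.85 f'_c b_f) = 499800/(0.85 × 22.4 × 920) = 28.53 mm.
Since a = 28.53 ≤ h_f = 90 mm, the stress block lies entirely in the flange; analyse as a rectangular beam of width b_f.
M_n = T(d − a/2) = 499800 × (475 − 14.265) = 230.28 × 10⁶ N·mm.
M_n = 230.28 kN·m.

M_n ≈ 230 kN·m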